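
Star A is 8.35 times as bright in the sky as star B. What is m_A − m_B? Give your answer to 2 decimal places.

m_A − m_B ≈ -2.30

Pogson: Δm = −2.5 log₁₀(ratio) = −2.5 log₁₀(8.35) = −2.5 × 0.9217 = -2.304
Star A is brighter, so it has the smaller magnitude: the difference is negative.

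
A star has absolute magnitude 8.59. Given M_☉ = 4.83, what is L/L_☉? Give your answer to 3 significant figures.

M − M_☉ = 8.59 − 4.83 = 3.760
L/L_☉ = 10^(−0.4 (M − M_☉)) = 10^-1.504 = 0.03133

L/L_☉ ≈ 0.0313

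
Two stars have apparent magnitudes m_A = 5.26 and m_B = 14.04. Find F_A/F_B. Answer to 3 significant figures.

F_A/F_B ≈ 3250

Δm = 5.26 − (14.04) = -8.78
Flux ratio = 10^(−0.4 Δm) = 10^(−0.4 × -8.78) = 10^3.512 = 3251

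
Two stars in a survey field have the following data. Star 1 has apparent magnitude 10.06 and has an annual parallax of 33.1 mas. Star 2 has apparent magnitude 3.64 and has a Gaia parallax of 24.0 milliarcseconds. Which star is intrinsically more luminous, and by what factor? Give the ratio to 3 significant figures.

Star 2 is more luminous, by a factor of 703.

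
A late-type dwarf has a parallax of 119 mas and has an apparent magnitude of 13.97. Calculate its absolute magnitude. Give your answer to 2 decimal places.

p = 119 mas = 0.119″ → d = 1/p = 8.403 pc
5 log₁₀(d/10 pc) = 5 log₁₀(8.403) − 5 = -0.378
M = m − 5 log₁₀(d/10) = 13.97 + 0.378 = 14.348

M ≈ 14.35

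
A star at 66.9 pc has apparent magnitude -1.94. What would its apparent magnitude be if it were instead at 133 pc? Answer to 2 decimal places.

m ≈ -0.45

Flux ∝ 1/d², so Δm = 5 log₁₀(d₂/d₁) = 5 log₁₀(133/66.9) = 1.492
m₂ = m₁ + Δm = -1.94 + (1.492) = -0.448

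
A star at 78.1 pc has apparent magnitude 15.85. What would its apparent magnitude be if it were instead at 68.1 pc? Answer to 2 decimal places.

m ≈ 15.55

Flux ∝ 1/d², so Δm = 5 log₁₀(d₂/d₁) = 5 log₁₀(68.1/78.1) = -0.298
m₂ = m₁ + Δm = 15.85 + (-0.298) = 15.552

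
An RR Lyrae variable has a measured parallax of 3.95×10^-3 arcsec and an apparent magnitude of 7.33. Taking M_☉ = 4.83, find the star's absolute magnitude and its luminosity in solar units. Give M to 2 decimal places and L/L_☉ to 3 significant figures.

M ≈ 0.31; L/L_☉ ≈ 64.1

d = 1/p = 1/3.95×10^-3″ = 253.2 pc
M = m − 5 log₁₀ d + 5 = 7.33 − 5·2.4034 + 5 = 0.313
M − M_☉ = 0.313 − 4.83 = -4.517
L/L_☉ = 10^(−0.4 × -4.517) = 64.09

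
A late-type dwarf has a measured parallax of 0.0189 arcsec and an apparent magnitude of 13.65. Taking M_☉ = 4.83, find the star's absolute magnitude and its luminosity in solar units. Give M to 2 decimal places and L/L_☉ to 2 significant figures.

M ≈ 10.03; L/L_☉ ≈ 8.3×10^-3

d = 1/p = 1/0.0189″ = 52.91 pc
M = m − 5 log₁₀ d + 5 = 13.65 − 5·1.7235 + 5 = 10.032
M − M_☉ = 10.032 − 4.83 = 5.202
L/L_☉ = 10^(−0.4 × 5.202) = 8.300×10^-3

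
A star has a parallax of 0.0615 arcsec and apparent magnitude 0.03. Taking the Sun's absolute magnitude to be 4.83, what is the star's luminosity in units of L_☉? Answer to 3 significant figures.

d = 1/p = 1/0.0615″ = 16.26 pc
M = m − 5 log₁₀ d + 5 = 0.03 − 5·1.2111 + 5 = -1.026
M − M_☉ = -1.026 − 4.83 = -5.856
L/L_☉ = 10^(−0.4 × -5.856) = 219.9

L/L_☉ ≈ 220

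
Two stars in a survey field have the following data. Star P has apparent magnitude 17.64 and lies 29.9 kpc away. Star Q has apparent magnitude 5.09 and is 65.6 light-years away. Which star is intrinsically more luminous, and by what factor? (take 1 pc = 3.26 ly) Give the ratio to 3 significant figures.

Star P: d = 29.9 kpc = 29900 pc
Star P: M = m − 5 log₁₀ d + 5 = 17.64 − 5·4.4757 + 5 = 0.262
Star Q: d = 65.6 ly / 3.26 = 20.12 pc
Star Q: M = m − 5 log₁₀ d + 5 = 5.09 − 5·1.3037 + 5 = 3.572
ΔM = M_P − M_Q = 0.262 − (3.572) = -3.310; smaller M is more luminous → Star P.
L ratio = 10^(0.4 |ΔM|) = 10^1.324 = 21.08

Star P is more luminous, by a factor of 21.1.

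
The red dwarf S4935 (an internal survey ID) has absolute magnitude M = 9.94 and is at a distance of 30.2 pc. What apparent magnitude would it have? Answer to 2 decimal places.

m = M + 5 log₁₀ d − 5 = 9.94 + 5·1.4800 − 5 = 12.340

m ≈ 12.34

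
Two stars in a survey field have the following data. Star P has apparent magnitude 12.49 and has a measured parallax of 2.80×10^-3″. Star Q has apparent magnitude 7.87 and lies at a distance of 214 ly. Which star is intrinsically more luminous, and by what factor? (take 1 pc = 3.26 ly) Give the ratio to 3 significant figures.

Star P: d = 1/p = 1/2.80×10^-3″ = 357.1 pc
Star P: M = m − 5 log₁₀ d + 5 = 12.49 − 5·2.5528 + 5 = 4.726
Star Q: d = 214 ly / 3.26 = 65.64 pc
Star Q: M = m − 5 log₁₀ d + 5 = 7.87 − 5·1.8172 + 5 = 3.784
ΔM = M_P − M_Q = 4.726 − (3.784) = 0.942; smaller M is more luminous → Star Q.
L ratio = 10^(0.4 |ΔM|) = 10^0.377 = 2.381

Star Q is more luminous, by a factor of 2.38.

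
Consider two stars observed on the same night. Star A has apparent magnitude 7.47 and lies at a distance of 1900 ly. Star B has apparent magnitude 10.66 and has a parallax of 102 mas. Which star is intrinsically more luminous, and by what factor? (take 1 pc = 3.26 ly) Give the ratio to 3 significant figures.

Star A: d = 1900 ly / 3.26 = 582.8 pc
Star A: M = m − 5 log₁₀ d + 5 = 7.47 − 5·2.7655 + 5 = -1.358
Star B: p = 102 mas = 0.102″ → d = 1/p = 9.804 pc
Star B: M = m − 5 log₁₀ d + 5 = 10.66 − 5·0.9914 + 5 = 10.703
ΔM = M_A − M_B = -1.358 − (10.703) = -12.061; smaller M is more luminous → Star A.
L ratio = 10^(0.4 |ΔM|) = 10^4.824 = 66720

Star A is more luminous, by a factor of 66700.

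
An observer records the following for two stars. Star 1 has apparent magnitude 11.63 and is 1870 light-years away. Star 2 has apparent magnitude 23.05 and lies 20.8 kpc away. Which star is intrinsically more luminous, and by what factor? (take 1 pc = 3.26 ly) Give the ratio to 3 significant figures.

Star 1: d = 1870 ly / 3.26 = 573.6 pc
Star 1: M = m − 5 log₁₀ d + 5 = 11.63 − 5·2.7586 + 5 = 2.837
Star 2: d = 20.8 kpc = 20800 pc
Star 2: M = m − 5 log₁₀ d + 5 = 23.05 − 5·4.3181 + 5 = 6.460
ΔM = M_1 − M_2 = 2.837 − (6.460) = -3.623; smaller M is more luminous → Star 1.
L ratio = 10^(0.4 |ΔM|) = 10^1.449 = 28.13

Star 1 is more luminous, by a factor of 28.1.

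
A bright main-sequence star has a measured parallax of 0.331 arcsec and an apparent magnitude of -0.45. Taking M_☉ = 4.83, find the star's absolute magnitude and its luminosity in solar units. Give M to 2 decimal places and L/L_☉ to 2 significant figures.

M ≈ 2.15; L/L_☉ ≈ 12

d = 1/p = 1/0.331″ = 3.021 pc
M = m − 5 log₁₀ d + 5 = -0.45 − 5·0.4802 + 5 = 2.149
M − M_☉ = 2.149 − 4.83 = -2.681
L/L_☉ = 10^(−0.4 × -2.681) = 11.81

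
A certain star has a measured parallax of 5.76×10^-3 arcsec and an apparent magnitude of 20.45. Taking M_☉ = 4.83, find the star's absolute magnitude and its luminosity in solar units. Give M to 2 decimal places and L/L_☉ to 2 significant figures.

M ≈ 14.25; L/L_☉ ≈ 1.7×10^-4

d = 1/p = 1/5.76×10^-3″ = 173.6 pc
M = m − 5 log₁₀ d + 5 = 20.45 − 5·2.2396 + 5 = 14.252
M − M_☉ = 14.252 − 4.83 = 9.422
L/L_☉ = 10^(−0.4 × 9.422) = 1.703×10^-4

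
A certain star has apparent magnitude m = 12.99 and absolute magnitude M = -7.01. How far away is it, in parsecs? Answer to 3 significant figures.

d ≈ 100000 pc

Distance modulus: m − M = 12.99 − (-7.01) = 20.000
m − M = 5 log₁₀ d − 5
log₁₀ d = (m − M)/5 + 1 = 5.0000
d = 10^5.0000 = 100000 pc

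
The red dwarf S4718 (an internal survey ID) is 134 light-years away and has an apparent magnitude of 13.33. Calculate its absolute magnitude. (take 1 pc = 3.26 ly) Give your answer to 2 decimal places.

M ≈ 10.26

d = 134 ly / 3.26 = 41.10 pc
5 log₁₀(d/10 pc) = 5 log₁₀(41.10) − 5 = 3.069
M = m − 5 log₁₀(d/10) = 13.33 − 3.069 = 10.261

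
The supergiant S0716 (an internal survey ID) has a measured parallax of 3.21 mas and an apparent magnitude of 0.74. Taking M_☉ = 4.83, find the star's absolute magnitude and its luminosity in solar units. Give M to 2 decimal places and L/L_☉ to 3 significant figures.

d = 1/p = 1000/3.21 mas = 311.5 pc
M = m − 5 log₁₀ d + 5 = 0.74 − 5·2.4935 + 5 = -6.727
M − M_☉ = -6.727 − 4.83 = -11.557
L/L_☉ = 10^(−0.4 × -11.557) = 41970

M ≈ -6.73; L/L_☉ ≈ 42000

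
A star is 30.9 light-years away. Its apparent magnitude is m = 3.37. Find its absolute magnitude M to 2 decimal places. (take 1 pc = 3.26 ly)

M ≈ 3.49

d = 30.9 ly / 3.26 = 9.479 pc
5 log₁₀(d/10 pc) = 5 log₁₀(9.479) − 5 = -0.116
M = m − 5 log₁₀(d/10) = 3.37 + 0.116 = 3.486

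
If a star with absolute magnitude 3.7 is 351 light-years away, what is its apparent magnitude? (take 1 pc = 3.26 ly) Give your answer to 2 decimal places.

m ≈ 8.86

d = 351 ly / 3.26 = 107.7 pc
m = M + 5 log₁₀ d − 5 = 3.7 + 5·2.0321 − 5 = 8.860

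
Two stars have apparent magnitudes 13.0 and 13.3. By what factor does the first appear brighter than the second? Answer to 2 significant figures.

1.3

Δm = 13.0 − (13.3) = -0.3
Flux ratio = 10^(−0.4 Δm) = 10^(−0.4 × -0.3) = 10^0.120 = 1.318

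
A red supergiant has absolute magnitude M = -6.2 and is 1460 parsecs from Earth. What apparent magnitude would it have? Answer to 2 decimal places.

m ≈ 4.62

m = M + 5 log₁₀ d − 5 = -6.2 + 5·3.1644 − 5 = 4.622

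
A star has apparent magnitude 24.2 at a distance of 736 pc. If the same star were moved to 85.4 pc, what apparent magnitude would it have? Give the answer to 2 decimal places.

Flux ∝ 1/d², so Δm = 5 log₁₀(d₂/d₁) = 5 log₁₀(85.4/736) = -4.677
m₂ = m₁ + Δm = 24.2 + (-4.677) = 19.523

m ≈ 19.52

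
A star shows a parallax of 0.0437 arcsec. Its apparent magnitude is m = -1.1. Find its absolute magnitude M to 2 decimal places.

d = 1/p = 1/0.0437″ = 22.88 pc
5 log₁₀(d/10 pc) = 5 log₁₀(22.88) − 5 = 1.798
M = m − 5 log₁₀(d/10) = -1.1 − 1.798 = -2.898

M ≈ -2.90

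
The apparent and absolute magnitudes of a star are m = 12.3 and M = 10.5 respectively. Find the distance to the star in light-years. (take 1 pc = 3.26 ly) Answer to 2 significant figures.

d ≈ 75 ly

μ = m − M = 1.800
m − M = 5 log₁₀ d − 5
log₁₀ d = (m − M)/5 + 1 = 1.3600
d = 10^1.3600 = 22.91 pc
= 74.68 ly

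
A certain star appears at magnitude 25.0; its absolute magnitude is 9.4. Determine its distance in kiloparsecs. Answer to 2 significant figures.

d ≈ 13 kpc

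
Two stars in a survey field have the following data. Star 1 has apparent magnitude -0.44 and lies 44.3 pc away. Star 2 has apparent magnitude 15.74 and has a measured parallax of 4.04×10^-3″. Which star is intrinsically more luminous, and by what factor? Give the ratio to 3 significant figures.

Star 1: M = m − 5 log₁₀ d + 5 = -0.44 − 5·1.6464 + 5 = -3.672
Star 2: d = 1/p = 1/4.04×10^-3″ = 247.5 pc
Star 2: M = m − 5 log₁₀ d + 5 = 15.74 − 5·2.3936 + 5 = 8.772
ΔM = M_1 − M_2 = -3.672 − (8.772) = -12.444; smaller M is more luminous → Star 1.
L ratio = 10^(0.4 |ΔM|) = 10^4.978 = 94970

Star 1 is more luminous, by a factor of 95000.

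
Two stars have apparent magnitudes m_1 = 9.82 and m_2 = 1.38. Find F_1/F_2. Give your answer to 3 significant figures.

Magnitude difference = 8.44
Flux ratio = 10^(−0.4 Δm) = 10^(−0.4 × 8.44) = 10^-3.376 = 4.207×10^-4

F_1/F_2 ≈ 4.21×10^-4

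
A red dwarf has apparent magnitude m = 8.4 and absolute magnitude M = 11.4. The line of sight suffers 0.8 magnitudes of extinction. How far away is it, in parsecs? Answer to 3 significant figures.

d ≈ 1.74 pc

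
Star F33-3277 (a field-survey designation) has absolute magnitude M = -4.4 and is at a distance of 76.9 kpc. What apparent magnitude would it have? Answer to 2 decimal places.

m ≈ 15.03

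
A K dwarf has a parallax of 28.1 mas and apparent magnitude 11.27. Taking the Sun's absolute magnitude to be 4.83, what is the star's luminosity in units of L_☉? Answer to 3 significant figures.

L/L_☉ ≈ 0.0336

d = 1/p = 1000/28.1 mas = 35.59 pc
M = m − 5 log₁₀ d + 5 = 11.27 − 5·1.5513 + 5 = 8.514
M − M_☉ = 8.514 − 4.83 = 3.684
L/L_☉ = 10^(−0.4 × 3.684) = 0.03362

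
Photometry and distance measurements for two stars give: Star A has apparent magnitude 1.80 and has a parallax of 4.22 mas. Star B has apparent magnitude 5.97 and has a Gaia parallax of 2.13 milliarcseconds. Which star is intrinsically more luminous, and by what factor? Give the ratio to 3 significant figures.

Star A: p = 4.22 mas = 4.22×10^-3″ → d = 1/p = 237.0 pc
Star A: M = m − 5 log₁₀ d + 5 = 1.80 − 5·2.3747 + 5 = -5.073
Star B: p = 2.13 mas = 2.13×10^-3″ → d = 1/p = 469.5 pc
Star B: M = m − 5 log₁₀ d + 5 = 5.97 − 5·2.6716 + 5 = -2.388
ΔM = M_A − M_B = -5.073 − (-2.388) = -2.685; smaller M is more luminous → Star A.
L ratio = 10^(0.4 |ΔM|) = 10^1.074 = 11.86

Star A is more luminous, by a factor of 11.9.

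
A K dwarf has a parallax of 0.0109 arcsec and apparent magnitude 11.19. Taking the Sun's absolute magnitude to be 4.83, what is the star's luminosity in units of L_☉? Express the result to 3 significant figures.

d = 1/p = 1/0.0109″ = 91.74 pc
M = m − 5 log₁₀ d + 5 = 11.19 − 5·1.9626 + 5 = 6.377
M − M_☉ = 6.377 − 4.83 = 1.547
L/L_☉ = 10^(−0.4 × 1.547) = 0.2405

L/L_☉ ≈ 0.241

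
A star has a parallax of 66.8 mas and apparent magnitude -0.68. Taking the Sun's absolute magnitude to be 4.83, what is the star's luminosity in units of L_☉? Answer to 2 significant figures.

d = 1/p = 1000/66.8 mas = 14.97 pc
M = m − 5 log₁₀ d + 5 = -0.68 − 5·1.1752 + 5 = -1.556
M − M_☉ = -1.556 − 4.83 = -6.386
L/L_☉ = 10^(−0.4 × -6.386) = 358.5

L/L_☉ ≈ 360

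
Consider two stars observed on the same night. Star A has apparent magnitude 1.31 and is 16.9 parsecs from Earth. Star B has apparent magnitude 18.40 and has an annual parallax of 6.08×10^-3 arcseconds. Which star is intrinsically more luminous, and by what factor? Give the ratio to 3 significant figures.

Star A: M = m − 5 log₁₀ d + 5 = 1.31 − 5·1.2279 + 5 = 0.171
Star B: d = 1/p = 1/6.08×10^-3″ = 164.5 pc
Star B: M = m − 5 log₁₀ d + 5 = 18.40 − 5·2.2161 + 5 = 12.320
ΔM = M_A − M_B = 0.171 − (12.320) = -12.149; smaller M is more luminous → Star A.
L ratio = 10^(0.4 |ΔM|) = 10^4.860 = 72370

Star A is more luminous, by a factor of 72400.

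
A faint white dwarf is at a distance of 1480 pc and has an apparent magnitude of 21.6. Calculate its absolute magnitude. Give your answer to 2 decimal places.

5 log₁₀(d/10 pc) = 5 log₁₀(1480) − 5 = 10.851
M = m − 5 log₁₀(d/10) = 21.6 − 10.851 = 10.749

M ≈ 10.75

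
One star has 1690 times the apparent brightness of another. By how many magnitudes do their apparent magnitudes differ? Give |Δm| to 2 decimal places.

|Δm| ≈ 8.07

Pogson: Δm = −2.5 log₁₀(ratio) = −2.5 log₁₀(1690) = −2.5 × 3.2279 = -8.070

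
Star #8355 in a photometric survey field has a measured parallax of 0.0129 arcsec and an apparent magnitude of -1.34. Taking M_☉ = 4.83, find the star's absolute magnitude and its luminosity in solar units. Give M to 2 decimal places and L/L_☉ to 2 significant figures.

M ≈ -5.79; L/L_☉ ≈ 18000

d = 1/p = 1/0.0129″ = 77.52 pc
M = m − 5 log₁₀ d + 5 = -1.34 − 5·1.8894 + 5 = -5.787
M − M_☉ = -5.787 − 4.83 = -10.617
L/L_☉ = 10^(−0.4 × -10.617) = 17650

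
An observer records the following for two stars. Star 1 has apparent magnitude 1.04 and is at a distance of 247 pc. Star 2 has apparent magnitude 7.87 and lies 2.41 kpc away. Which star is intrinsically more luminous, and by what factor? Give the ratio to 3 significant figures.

Star 1 is more luminous, by a factor of 5.67.

Star 1: M = m − 5 log₁₀ d + 5 = 1.04 − 5·2.3927 + 5 = -5.923
Star 2: d = 2.41 kpc = 2410 pc
Star 2: M = m − 5 log₁₀ d + 5 = 7.87 − 5·3.3820 + 5 = -4.040
ΔM = M_1 − M_2 = -5.923 − (-4.040) = -1.883; smaller M is more luminous → Star 1.
L ratio = 10^(0.4 |ΔM|) = 10^0.753 = 5.667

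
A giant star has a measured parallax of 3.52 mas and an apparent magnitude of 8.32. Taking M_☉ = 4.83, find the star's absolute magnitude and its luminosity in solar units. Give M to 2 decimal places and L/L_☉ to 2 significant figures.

M ≈ 1.05; L/L_☉ ≈ 32

d = 1/p = 1000/3.52 mas = 284.1 pc
M = m − 5 log₁₀ d + 5 = 8.32 − 5·2.4535 + 5 = 1.053
M − M_☉ = 1.053 − 4.83 = -3.777
L/L_☉ = 10^(−0.4 × -3.777) = 32.43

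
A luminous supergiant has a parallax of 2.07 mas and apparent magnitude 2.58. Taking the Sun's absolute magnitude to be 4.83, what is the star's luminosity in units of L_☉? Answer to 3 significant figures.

d = 1/p = 1000/2.07 mas = 483.1 pc
M = m − 5 log₁₀ d + 5 = 2.58 − 5·2.6840 + 5 = -5.840
M − M_☉ = -5.840 − 4.83 = -10.670
L/L_☉ = 10^(−0.4 × -10.670) = 18540

L/L_☉ ≈ 18500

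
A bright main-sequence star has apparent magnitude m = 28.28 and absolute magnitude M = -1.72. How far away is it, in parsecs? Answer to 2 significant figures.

d ≈ 1.0×10^7 pc

μ = m − M = 30.000
m − M = 5 log₁₀ d − 5
log₁₀ d = (m − M)/5 + 1 = 7.0000
d = 10^7.0000 = 1.000×10^7 pc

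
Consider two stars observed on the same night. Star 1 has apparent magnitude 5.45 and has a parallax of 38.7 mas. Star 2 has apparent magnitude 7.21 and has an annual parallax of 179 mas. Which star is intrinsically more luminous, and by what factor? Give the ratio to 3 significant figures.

Star 1 is more luminous, by a factor of 108.

Star 1: p = 38.7 mas = 0.0387″ → d = 1/p = 25.84 pc
Star 1: M = m − 5 log₁₀ d + 5 = 5.45 − 5·1.4123 + 5 = 3.389
Star 2: p = 179 mas = 0.179″ → d = 1/p = 5.587 pc
Star 2: M = m − 5 log₁₀ d + 5 = 7.21 − 5·0.7471 + 5 = 8.474
ΔM = M_1 − M_2 = 3.389 − (8.474) = -5.086; smaller M is more luminous → Star 1.
L ratio = 10^(0.4 |ΔM|) = 10^2.034 = 108.2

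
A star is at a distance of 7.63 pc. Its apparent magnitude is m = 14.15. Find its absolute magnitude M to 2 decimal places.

M ≈ 14.74

5 log₁₀(d/10 pc) = 5 log₁₀(7.630) − 5 = -0.587
M = m − 5 log₁₀(d/10) = 14.15 + 0.587 = 14.737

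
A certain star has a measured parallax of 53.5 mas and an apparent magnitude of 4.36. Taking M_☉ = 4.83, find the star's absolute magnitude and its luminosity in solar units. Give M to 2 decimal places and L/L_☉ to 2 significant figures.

M ≈ 3.00; L/L_☉ ≈ 5.4

d = 1/p = 1000/53.5 mas = 18.69 pc
M = m − 5 log₁₀ d + 5 = 4.36 − 5·1.2716 + 5 = 3.002
M − M_☉ = 3.002 − 4.83 = -1.828
L/L_☉ = 10^(−0.4 × -1.828) = 5.386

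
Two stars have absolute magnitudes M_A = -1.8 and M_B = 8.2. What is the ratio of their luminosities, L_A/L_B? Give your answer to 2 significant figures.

L_A/L_B ≈ 10000

ΔM = M_A − M_B = -10.0
L_A/L_B = 10^(−0.4 ΔM) = 10^4.000 = 10000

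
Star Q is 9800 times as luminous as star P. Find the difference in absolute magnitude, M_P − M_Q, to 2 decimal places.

M_P − M_Q ≈ 9.98

Pogson: ΔM = −2.5 log₁₀(ratio) = −2.5 log₁₀(9800) = −2.5 × 3.9912 = -9.978
Star Q is brighter so has the smaller magnitude: M_P − M_Q is positive.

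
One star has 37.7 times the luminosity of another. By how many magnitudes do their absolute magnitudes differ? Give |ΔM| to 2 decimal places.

Pogson: ΔM = −2.5 log₁₀(ratio) = −2.5 log₁₀(37.7) = −2.5 × 1.5763 = -3.941

|ΔM| ≈ 3.94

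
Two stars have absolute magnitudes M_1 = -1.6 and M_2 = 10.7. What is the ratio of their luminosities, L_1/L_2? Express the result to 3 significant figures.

L_1/L_2 ≈ 83200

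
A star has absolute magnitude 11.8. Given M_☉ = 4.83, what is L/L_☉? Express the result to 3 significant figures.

M − M_☉ = 11.8 − 4.83 = 6.970
L/L_☉ = 10^(−0.4 (M − M_☉)) = 10^-2.788 = 1.629×10^-3

L/L_☉ ≈ 1.63×10^-3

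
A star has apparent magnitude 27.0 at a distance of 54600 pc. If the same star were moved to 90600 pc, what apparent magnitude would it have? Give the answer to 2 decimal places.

Flux ∝ 1/d², so Δm = 5 log₁₀(d₂/d₁) = 5 log₁₀(90600/54600) = 1.100
m₂ = m₁ + Δm = 27.0 + (1.100) = 28.100

m ≈ 28.10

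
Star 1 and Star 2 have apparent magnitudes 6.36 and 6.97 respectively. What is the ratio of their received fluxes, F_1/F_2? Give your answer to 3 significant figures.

Magnitude difference = -0.61
Flux ratio = 10^(−0.4 Δm) = 10^(−0.4 × -0.61) = 10^0.244 = 1.754

F_1/F_2 ≈ 1.75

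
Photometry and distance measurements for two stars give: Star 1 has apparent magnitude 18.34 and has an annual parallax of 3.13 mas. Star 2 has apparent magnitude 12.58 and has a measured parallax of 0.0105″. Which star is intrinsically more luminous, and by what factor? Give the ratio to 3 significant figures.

Star 1: p = 3.13 mas = 3.13×10^-3″ → d = 1/p = 319.5 pc
Star 1: M = m − 5 log₁₀ d + 5 = 18.34 − 5·2.5045 + 5 = 10.818
Star 2: d = 1/p = 1/0.0105″ = 95.24 pc
Star 2: M = m − 5 log₁₀ d + 5 = 12.58 − 5·1.9788 + 5 = 7.686
ΔM = M_1 − M_2 = 10.818 − (7.686) = 3.132; smaller M is more luminous → Star 2.
L ratio = 10^(0.4 |ΔM|) = 10^1.253 = 17.89

Star 2 is more luminous, by a factor of 17.9.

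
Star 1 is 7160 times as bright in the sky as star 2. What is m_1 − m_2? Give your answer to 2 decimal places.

m_1 − m_2 ≈ -9.64

Pogson: Δm = −2.5 log₁₀(ratio) = −2.5 log₁₀(7160) = −2.5 × 3.8549 = -9.637
Star 1 is brighter, so it has the smaller magnitude: the difference is negative.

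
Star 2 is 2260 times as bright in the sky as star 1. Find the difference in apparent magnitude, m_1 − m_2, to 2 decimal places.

Pogson: Δm = −2.5 log₁₀(ratio) = −2.5 log₁₀(2260) = −2.5 × 3.3541 = -8.385
Star 2 is brighter so has the smaller magnitude: m_1 − m_2 is positive.

m_1 − m_2 ≈ 8.39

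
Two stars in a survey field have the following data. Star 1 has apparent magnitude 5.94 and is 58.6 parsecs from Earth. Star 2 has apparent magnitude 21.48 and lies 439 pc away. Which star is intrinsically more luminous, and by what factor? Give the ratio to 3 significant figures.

Star 1: M = m − 5 log₁₀ d + 5 = 5.94 − 5·1.7679 + 5 = 2.101
Star 2: M = m − 5 log₁₀ d + 5 = 21.48 − 5·2.6425 + 5 = 13.268
ΔM = M_1 − M_2 = 2.101 − (13.268) = -11.167; smaller M is more luminous → Star 1.
L ratio = 10^(0.4 |ΔM|) = 10^4.467 = 29300

Star 1 is more luminous, by a factor of 29300.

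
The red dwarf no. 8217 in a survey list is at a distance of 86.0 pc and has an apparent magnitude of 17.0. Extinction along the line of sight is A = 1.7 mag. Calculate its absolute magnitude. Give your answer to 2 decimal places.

M ≈ 10.63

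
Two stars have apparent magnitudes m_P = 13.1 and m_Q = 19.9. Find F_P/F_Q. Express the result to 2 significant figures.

F_P/F_Q ≈ 520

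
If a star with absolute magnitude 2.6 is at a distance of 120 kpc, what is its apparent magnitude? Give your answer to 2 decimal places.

m ≈ 23.00

d = 120 kpc = 120000 pc
m = M + 5 log₁₀ d − 5 = 2.6 + 5·5.0792 − 5 = 22.996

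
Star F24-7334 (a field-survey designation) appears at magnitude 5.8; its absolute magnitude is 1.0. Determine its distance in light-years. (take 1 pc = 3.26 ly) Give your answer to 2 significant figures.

μ = m − M = 4.800
m − M = 5 log₁₀ d − 5
log₁₀ d = (m − M)/5 + 1 = 1.9600
d = 10^1.9600 = 91.20 pc
= 297.3 ly

d ≈ 300 ly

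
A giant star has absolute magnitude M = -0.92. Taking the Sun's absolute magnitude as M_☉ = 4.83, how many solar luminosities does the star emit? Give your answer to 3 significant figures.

M − M_☉ = -0.92 − 4.83 = -5.750
L/L_☉ = 10^(−0.4 (M − M_☉)) = 10^2.300 = 199.5

L/L_☉ ≈ 200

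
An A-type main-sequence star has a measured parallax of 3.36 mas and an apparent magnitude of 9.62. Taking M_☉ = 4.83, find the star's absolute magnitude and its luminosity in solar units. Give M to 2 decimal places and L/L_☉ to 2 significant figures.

M ≈ 2.25; L/L_☉ ≈ 11

d = 1/p = 1000/3.36 mas = 297.6 pc
M = m − 5 log₁₀ d + 5 = 9.62 − 5·2.4737 + 5 = 2.252
M − M_☉ = 2.252 − 4.83 = -2.578
L/L_☉ = 10^(−0.4 × -2.578) = 10.75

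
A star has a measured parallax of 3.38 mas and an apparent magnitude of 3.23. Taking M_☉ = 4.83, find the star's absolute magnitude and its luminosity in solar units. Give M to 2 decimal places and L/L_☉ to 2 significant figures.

d = 1/p = 1000/3.38 mas = 295.9 pc
M = m − 5 log₁₀ d + 5 = 3.23 − 5·2.4711 + 5 = -4.125
M − M_☉ = -4.125 − 4.83 = -8.955
L/L_☉ = 10^(−0.4 × -8.955) = 3821

M ≈ -4.13; L/L_☉ ≈ 3800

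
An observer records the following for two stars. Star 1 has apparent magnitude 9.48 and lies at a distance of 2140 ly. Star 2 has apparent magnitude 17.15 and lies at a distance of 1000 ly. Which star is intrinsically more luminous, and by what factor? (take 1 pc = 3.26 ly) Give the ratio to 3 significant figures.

Star 1 is more luminous, by a factor of 5360.

Star 1: d = 2140 ly / 3.26 = 656.4 pc
Star 1: M = m − 5 log₁₀ d + 5 = 9.48 − 5·2.8172 + 5 = 0.394
Star 2: d = 1000 ly / 3.26 = 306.7 pc
Star 2: M = m − 5 log₁₀ d + 5 = 17.15 − 5·2.4868 + 5 = 9.716
ΔM = M_1 − M_2 = 0.394 − (9.716) = -9.322; smaller M is more luminous → Star 1.
L ratio = 10^(0.4 |ΔM|) = 10^3.729 = 5356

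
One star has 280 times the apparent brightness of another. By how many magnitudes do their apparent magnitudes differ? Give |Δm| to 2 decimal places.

Pogson: Δm = −2.5 log₁₀(ratio) = −2.5 log₁₀(280) = −2.5 × 2.4472 = -6.118

|Δm| ≈ 6.12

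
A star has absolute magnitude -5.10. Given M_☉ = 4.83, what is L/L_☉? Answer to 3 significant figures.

M − M_☉ = -5.10 − 4.83 = -9.930
L/L_☉ = 10^(−0.4 (M − M_☉)) = 10^3.972 = 9376

L/L_☉ ≈ 9380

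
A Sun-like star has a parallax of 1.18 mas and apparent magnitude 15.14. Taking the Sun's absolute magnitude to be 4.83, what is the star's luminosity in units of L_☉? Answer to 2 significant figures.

L/L_☉ ≈ 0.54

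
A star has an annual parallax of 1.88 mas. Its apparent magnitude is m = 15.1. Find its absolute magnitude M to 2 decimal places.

M ≈ 6.47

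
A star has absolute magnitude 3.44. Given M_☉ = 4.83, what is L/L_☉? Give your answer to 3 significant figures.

M − M_☉ = 3.44 − 4.83 = -1.390
L/L_☉ = 10^(−0.4 (M − M_☉)) = 10^0.556 = 3.597

L/L_☉ ≈ 3.60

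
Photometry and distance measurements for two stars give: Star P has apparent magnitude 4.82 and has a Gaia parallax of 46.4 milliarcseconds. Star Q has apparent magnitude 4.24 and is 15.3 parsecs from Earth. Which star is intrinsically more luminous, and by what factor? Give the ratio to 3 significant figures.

Star P: p = 46.4 mas = 0.0464″ → d = 1/p = 21.55 pc
Star P: M = m − 5 log₁₀ d + 5 = 4.82 − 5·1.3335 + 5 = 3.153
Star Q: M = m − 5 log₁₀ d + 5 = 4.24 − 5·1.1847 + 5 = 3.317
ΔM = M_P − M_Q = 3.153 − (3.317) = -0.164; smaller M is more luminous → Star P.
L ratio = 10^(0.4 |ΔM|) = 10^0.066 = 1.163

Star P is more luminous, by a factor of 1.16.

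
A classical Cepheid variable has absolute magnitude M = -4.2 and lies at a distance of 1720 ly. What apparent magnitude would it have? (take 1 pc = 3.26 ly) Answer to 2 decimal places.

d = 1720 ly / 3.26 = 527.6 pc
m = M + 5 log₁₀ d − 5 = -4.2 + 5·2.7223 − 5 = 4.412

m ≈ 4.41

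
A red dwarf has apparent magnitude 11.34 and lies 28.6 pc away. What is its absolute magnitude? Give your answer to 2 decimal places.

M ≈ 9.06

5 log₁₀(d/10 pc) = 5 log₁₀(28.60) − 5 = 2.282
M = m − 5 log₁₀(d/10) = 11.34 − 2.282 = 9.058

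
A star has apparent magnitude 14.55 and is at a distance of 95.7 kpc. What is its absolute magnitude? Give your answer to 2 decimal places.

M ≈ -5.35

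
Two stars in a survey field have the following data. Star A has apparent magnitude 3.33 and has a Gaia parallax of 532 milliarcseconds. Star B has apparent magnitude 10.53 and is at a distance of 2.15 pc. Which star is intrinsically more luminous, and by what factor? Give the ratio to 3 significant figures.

Star A: p = 532 mas = 0.532″ → d = 1/p = 1.880 pc
Star A: M = m − 5 log₁₀ d + 5 = 3.33 − 5·0.2741 + 5 = 6.960
Star B: M = m − 5 log₁₀ d + 5 = 10.53 − 5·0.3324 + 5 = 13.868
ΔM = M_A − M_B = 6.960 − (13.868) = -6.908; smaller M is more luminous → Star A.
L ratio = 10^(0.4 |ΔM|) = 10^2.763 = 579.8

Star A is more luminous, by a factor of 580.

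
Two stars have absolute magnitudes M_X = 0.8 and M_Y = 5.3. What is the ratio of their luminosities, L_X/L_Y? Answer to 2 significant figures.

L_X/L_Y ≈ 63

ΔM = M_X − M_Y = -4.5
L_X/L_Y = 10^(−0.4 ΔM) = 10^1.800 = 63.10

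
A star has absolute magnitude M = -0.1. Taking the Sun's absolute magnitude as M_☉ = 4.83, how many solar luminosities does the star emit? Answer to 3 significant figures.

M − M_☉ = -0.1 − 4.83 = -4.930
L/L_☉ = 10^(−0.4 (M − M_☉)) = 10^1.972 = 93.76

L/L_☉ ≈ 93.8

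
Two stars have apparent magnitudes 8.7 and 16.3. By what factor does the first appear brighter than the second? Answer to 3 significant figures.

Δm = 8.7 − (16.3) = -7.6
Flux ratio = 10^(−0.4 Δm) = 10^(−0.4 × -7.6) = 10^3.040 = 1096

1100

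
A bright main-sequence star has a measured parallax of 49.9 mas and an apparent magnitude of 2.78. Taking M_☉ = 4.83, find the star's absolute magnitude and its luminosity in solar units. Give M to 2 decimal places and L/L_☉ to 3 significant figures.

d = 1/p = 1000/49.9 mas = 20.04 pc
M = m − 5 log₁₀ d + 5 = 2.78 − 5·1.3019 + 5 = 1.271
M − M_☉ = 1.271 − 4.83 = -3.559
L/L_☉ = 10^(−0.4 × -3.559) = 26.53

M ≈ 1.27; L/L_☉ ≈ 26.5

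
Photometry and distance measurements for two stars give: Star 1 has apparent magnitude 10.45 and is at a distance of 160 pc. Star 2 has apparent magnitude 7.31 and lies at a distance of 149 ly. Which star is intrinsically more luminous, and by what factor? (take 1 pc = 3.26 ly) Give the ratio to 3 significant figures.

Star 2 is more luminous, by a factor of 1.47.

Star 1: M = m − 5 log₁₀ d + 5 = 10.45 − 5·2.2041 + 5 = 4.429
Star 2: d = 149 ly / 3.26 = 45.71 pc
Star 2: M = m − 5 log₁₀ d + 5 = 7.31 − 5·1.6600 + 5 = 4.010
ΔM = M_1 − M_2 = 4.429 − (4.010) = 0.419; smaller M is more luminous → Star 2.
L ratio = 10^(0.4 |ΔM|) = 10^0.168 = 1.471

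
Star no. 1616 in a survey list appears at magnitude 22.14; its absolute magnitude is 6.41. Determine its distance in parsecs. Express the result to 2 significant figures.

d ≈ 14000 pc

Distance modulus: m − M = 22.14 − (6.41) = 15.730
m − M = 5 log₁₀ d − 5
log₁₀ d = (m − M)/5 + 1 = 4.1460
d = 10^4.1460 = 14000 pc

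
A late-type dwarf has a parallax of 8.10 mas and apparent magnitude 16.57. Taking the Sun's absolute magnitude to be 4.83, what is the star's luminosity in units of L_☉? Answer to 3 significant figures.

L/L_☉ ≈ 3.07×10^-3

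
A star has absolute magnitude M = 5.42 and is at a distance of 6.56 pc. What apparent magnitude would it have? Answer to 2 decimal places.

m = M + 5 log₁₀ d − 5 = 5.42 + 5·0.8169 − 5 = 4.505

m ≈ 4.50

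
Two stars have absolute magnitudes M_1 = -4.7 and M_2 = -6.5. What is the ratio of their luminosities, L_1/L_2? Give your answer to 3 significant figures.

L_1/L_2 ≈ 0.191

ΔM = M_1 − M_2 = 1.8
L_1/L_2 = 10^(−0.4 ΔM) = 10^-0.720 = 0.1905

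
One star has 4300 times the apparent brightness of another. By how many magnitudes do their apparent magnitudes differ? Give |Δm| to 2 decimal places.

|Δm| ≈ 9.08

Pogson: Δm = −2.5 log₁₀(ratio) = −2.5 log₁₀(4300) = −2.5 × 3.6335 = -9.084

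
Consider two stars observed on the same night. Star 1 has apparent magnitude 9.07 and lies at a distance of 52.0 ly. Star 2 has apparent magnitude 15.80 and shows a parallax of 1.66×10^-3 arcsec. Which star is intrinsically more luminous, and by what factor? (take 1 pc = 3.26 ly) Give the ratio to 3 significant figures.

Star 2 is more luminous, by a factor of 2.90.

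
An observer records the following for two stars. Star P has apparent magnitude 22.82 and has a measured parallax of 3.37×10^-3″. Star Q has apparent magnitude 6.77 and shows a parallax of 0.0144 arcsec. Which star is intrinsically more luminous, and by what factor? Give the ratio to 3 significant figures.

Star P: d = 1/p = 1/3.37×10^-3″ = 296.7 pc
Star P: M = m − 5 log₁₀ d + 5 = 22.82 − 5·2.4724 + 5 = 15.458
Star Q: d = 1/p = 1/0.0144″ = 69.44 pc
Star Q: M = m − 5 log₁₀ d + 5 = 6.77 − 5·1.8416 + 5 = 2.562
ΔM = M_P − M_Q = 15.458 − (2.562) = 12.896; smaller M is more luminous → Star Q.
L ratio = 10^(0.4 |ΔM|) = 10^5.159 = 144100

Star Q is more luminous, by a factor of 144000.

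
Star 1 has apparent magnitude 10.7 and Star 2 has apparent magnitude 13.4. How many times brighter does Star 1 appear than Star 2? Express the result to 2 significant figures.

12

Δm = 10.7 − (13.4) = -2.7
Flux ratio = 10^(−0.4 Δm) = 10^(−0.4 × -2.7) = 10^1.080 = 12.02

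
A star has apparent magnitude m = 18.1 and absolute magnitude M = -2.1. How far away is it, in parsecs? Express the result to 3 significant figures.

d ≈ 110000 pc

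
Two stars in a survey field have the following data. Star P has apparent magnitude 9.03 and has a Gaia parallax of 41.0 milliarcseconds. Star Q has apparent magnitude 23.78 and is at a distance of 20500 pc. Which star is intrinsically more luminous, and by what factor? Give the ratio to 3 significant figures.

Star P: p = 41.0 mas = 0.0410″ → d = 1/p = 24.39 pc
Star P: M = m − 5 log₁₀ d + 5 = 9.03 − 5·1.3872 + 5 = 7.094
Star Q: M = m − 5 log₁₀ d + 5 = 23.78 − 5·4.3118 + 5 = 7.221
ΔM = M_P − M_Q = 7.094 − (7.221) = -0.127; smaller M is more luminous → Star P.
L ratio = 10^(0.4 |ΔM|) = 10^0.051 = 1.124

Star P is more luminous, by a factor of 1.12.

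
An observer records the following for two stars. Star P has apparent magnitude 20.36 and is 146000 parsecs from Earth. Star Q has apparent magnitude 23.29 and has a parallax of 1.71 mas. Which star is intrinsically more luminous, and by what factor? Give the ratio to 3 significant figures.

Star P: M = m − 5 log₁₀ d + 5 = 20.36 − 5·5.1644 + 5 = -0.462
Star Q: p = 1.71 mas = 1.71×10^-3″ → d = 1/p = 584.8 pc
Star Q: M = m − 5 log₁₀ d + 5 = 23.29 − 5·2.7670 + 5 = 14.455
ΔM = M_P − M_Q = -0.462 − (14.455) = -14.917; smaller M is more luminous → Star P.
L ratio = 10^(0.4 |ΔM|) = 10^5.967 = 926200

Star P is more luminous, by a factor of 926000.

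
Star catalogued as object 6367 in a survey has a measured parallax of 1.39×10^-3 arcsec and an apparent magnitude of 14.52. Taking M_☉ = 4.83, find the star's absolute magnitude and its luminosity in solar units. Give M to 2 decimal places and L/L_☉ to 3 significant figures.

M ≈ 5.24; L/L_☉ ≈ 0.689

d = 1/p = 1/1.39×10^-3″ = 719.4 pc
M = m − 5 log₁₀ d + 5 = 14.52 − 5·2.8570 + 5 = 5.235
M − M_☉ = 5.235 − 4.83 = 0.405
L/L_☉ = 10^(−0.4 × 0.405) = 0.6886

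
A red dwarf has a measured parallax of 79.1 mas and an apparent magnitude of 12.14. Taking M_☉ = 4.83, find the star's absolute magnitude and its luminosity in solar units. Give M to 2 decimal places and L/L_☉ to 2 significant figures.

M ≈ 11.63; L/L_☉ ≈ 1.9×10^-3

d = 1/p = 1000/79.1 mas = 12.64 pc
M = m − 5 log₁₀ d + 5 = 12.14 − 5·1.1018 + 5 = 11.631
M − M_☉ = 11.631 − 4.83 = 6.801
L/L_☉ = 10^(−0.4 × 6.801) = 1.904×10^-3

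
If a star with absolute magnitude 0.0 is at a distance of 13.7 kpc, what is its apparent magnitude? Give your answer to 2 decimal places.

d = 13.7 kpc = 13700 pc
m = M + 5 log₁₀ d − 5 = 0.0 + 5·4.1367 − 5 = 15.684

m ≈ 15.68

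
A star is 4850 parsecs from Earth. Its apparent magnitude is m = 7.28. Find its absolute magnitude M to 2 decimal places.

M ≈ -6.15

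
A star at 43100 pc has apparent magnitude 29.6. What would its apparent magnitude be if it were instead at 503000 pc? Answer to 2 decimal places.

m ≈ 34.94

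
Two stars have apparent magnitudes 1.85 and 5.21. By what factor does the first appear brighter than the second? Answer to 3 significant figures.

22.1

Δm = 1.85 − (5.21) = -3.36
Flux ratio = 10^(−0.4 Δm) = 10^(−0.4 × -3.36) = 10^1.344 = 22.08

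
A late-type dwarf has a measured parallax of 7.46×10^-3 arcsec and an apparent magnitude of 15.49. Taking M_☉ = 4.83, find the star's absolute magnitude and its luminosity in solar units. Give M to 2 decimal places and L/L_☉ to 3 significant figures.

d = 1/p = 1/7.46×10^-3″ = 134.0 pc
M = m − 5 log₁₀ d + 5 = 15.49 − 5·2.1273 + 5 = 9.854
M − M_☉ = 9.854 − 4.83 = 5.024
L/L_☉ = 10^(−0.4 × 5.024) = 9.784×10^-3

M ≈ 9.85; L/L_☉ ≈ 9.78×10^-3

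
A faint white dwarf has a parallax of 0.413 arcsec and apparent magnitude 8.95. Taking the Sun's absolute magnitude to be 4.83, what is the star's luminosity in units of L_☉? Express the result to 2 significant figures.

L/L_☉ ≈ 1.3×10^-3

d = 1/p = 1/0.413″ = 2.421 pc
M = m − 5 log₁₀ d + 5 = 8.95 − 5·0.3840 + 5 = 12.030
M − M_☉ = 12.030 − 4.83 = 7.200
L/L_☉ = 10^(−0.4 × 7.200) = 1.319×10^-3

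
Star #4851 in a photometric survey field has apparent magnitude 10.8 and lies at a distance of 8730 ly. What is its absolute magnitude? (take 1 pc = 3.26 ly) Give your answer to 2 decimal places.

M ≈ -1.34

d = 8730 ly / 3.26 = 2678 pc
5 log₁₀(d/10 pc) = 5 log₁₀(2678) − 5 = 12.139
M = m − 5 log₁₀(d/10) = 10.8 − 12.139 = -1.339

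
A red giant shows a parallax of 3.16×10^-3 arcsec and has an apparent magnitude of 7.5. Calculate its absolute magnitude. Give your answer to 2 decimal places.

d = 1/p = 1/3.16×10^-3″ = 316.5 pc
5 log₁₀(d/10 pc) = 5 log₁₀(316.5) − 5 = 7.502
M = m − 5 log₁₀(d/10) = 7.5 − 7.502 = -0.002

M ≈ -0.00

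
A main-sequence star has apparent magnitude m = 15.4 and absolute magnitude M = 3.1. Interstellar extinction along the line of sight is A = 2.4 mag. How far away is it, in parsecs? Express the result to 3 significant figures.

m − M = 5 log₁₀(d/10 pc) + A  ⇒  15.4 − (3.1) − 2.4 = 5 log₁₀(d/10)
9.900 = 5 log₁₀(d/10)
log₁₀ d = (m − M − A)/5 + 1 = 2.9800
d = 10^2.9800 = 955.0 pc

d ≈ 955 pc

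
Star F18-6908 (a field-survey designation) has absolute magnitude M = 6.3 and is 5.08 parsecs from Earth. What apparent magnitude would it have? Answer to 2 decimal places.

m = M + 5 log₁₀ d − 5 = 6.3 + 5·0.7059 − 5 = 4.829

m ≈ 4.83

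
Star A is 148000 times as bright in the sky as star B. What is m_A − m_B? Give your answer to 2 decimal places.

m_A − m_B ≈ -12.93

Pogson: Δm = −2.5 log₁₀(ratio) = −2.5 log₁₀(148000) = −2.5 × 5.1703 = -12.926
Star A is brighter, so it has the smaller magnitude: the difference is negative.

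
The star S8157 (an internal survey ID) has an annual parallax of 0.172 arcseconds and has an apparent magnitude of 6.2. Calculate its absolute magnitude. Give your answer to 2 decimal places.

d = 1/p = 1/0.172″ = 5.814 pc
5 log₁₀(d/10 pc) = 5 log₁₀(5.814) − 5 = -1.178
M = m − 5 log₁₀(d/10) = 6.2 + 1.178 = 7.378

M ≈ 7.38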